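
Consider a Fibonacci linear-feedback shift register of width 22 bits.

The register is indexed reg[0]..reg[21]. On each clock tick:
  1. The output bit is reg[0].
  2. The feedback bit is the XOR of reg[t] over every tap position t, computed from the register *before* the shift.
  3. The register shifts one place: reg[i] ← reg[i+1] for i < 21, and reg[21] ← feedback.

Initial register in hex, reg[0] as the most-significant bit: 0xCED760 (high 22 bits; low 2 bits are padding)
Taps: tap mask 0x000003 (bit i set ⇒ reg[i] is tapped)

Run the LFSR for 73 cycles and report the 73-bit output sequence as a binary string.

1100111011010111011000010100110111100110100011110101100010101110010001111

step | reg (before) | out | fb
   0 | 1100111011010111011000 | 1 | 0
   1 | 1001110110101110110000 | 1 | 1
   2 | 0011101101011101100001 | 0 | 0
   3 | 0111011010111011000010 | 0 | 1
   4 | 1110110101110110000101 | 1 | 0
   5 | 1101101011101100001010 | 1 | 0
   6 | 1011010111011000010100 | 1 | 1
   7 | 0110101110110000101001 | 0 | 1
   8 | 1101011101100001010011 | 1 | 0
   9 | 1010111011000010100110 | 1 | 1
  10 | 0101110110000101001101 | 0 | 1
  11 | 1011101100001010011011 | 1 | 1
  12 | 0111011000010100110111 | 0 | 1
  13 | 1110110000101001101111 | 1 | 0
  14 | 1101100001010011011110 | 1 | 0
  15 | 1011000010100110111100 | 1 | 1
  16 | 0110000101001101111001 | 0 | 1
  17 | 1100001010011011110011 | 1 | 0
  18 | 1000010100110111100110 | 1 | 1
  19 | 0000101001101111001101 | 0 | 0
  20 | 0001010011011110011010 | 0 | 0
  21 | 0010100110111100110100 | 0 | 0
  22 | 0101001101111001101000 | 0 | 1
  23 | 1010011011110011010001 | 1 | 1
  24 | 0100110111100110100011 | 0 | 1
  25 | 1001101111001101000111 | 1 | 1
  26 | 0011011110011010001111 | 0 | 0
  27 | 0110111100110100011110 | 0 | 1
  28 | 1101111001101000111101 | 1 | 0
  29 | 1011110011010001111010 | 1 | 1
  30 | 0111100110100011110101 | 0 | 1
  31 | 1111001101000111101011 | 1 | 0
  32 | 1110011010001111010110 | 1 | 0
  33 | 1100110100011110101100 | 1 | 0
  34 | 1001101000111101011000 | 1 | 1
  35 | 0011010001111010110001 | 0 | 0
  36 | 0110100011110101100010 | 0 | 1
  37 | 1101000111101011000101 | 1 | 0
  38 | 1010001111010110001010 | 1 | 1
  39 | 0100011110101100010101 | 0 | 1
  40 | 1000111101011000101011 | 1 | 1
  41 | 0001111010110001010111 | 0 | 0
  42 | 0011110101100010101110 | 0 | 0
  43 | 0111101011000101011100 | 0 | 1
  44 | 1111010110001010111001 | 1 | 0
  45 | 1110101100010101110010 | 1 | 0
  46 | 1101011000101011100100 | 1 | 0
  47 | 1010110001010111001000 | 1 | 1
  48 | 0101100010101110010001 | 0 | 1
  49 | 1011000101011100100011 | 1 | 1
  50 | 0110001010111001000111 | 0 | 1
  51 | 1100010101110010001111 | 1 | 0
  52 | 1000101011100100011110 | 1 | 1
  53 | 0001010111001000111101 | 0 | 0
  54 | 0010101110010001111010 | 0 | 0
  55 | 0101011100100011110100 | 0 | 1
  56 | 1010111001000111101001 | 1 | 1
  57 | 0101110010001111010011 | 0 | 1
  58 | 1011100100011110100111 | 1 | 1
  59 | 0111001000111101001111 | 0 | 1
  60 | 1110010001111010011111 | 1 | 0
  61 | 1100100011110100111110 | 1 | 0
  62 | 1001000111101001111100 | 1 | 1
  63 | 0010001111010011111001 | 0 | 0
  64 | 0100011110100111110010 | 0 | 1
  65 | 1000111101001111100101 | 1 | 1
  66 | 0001111010011111001011 | 0 | 0
  67 | 0011110100111110010110 | 0 | 0
  68 | 0111101001111100101100 | 0 | 1
  69 | 1111010011111001011001 | 1 | 0
  70 | 1110100111110010110010 | 1 | 0
  71 | 1101001111100101100100 | 1 | 0
  72 | 1010011111001011001000 | 1 | 1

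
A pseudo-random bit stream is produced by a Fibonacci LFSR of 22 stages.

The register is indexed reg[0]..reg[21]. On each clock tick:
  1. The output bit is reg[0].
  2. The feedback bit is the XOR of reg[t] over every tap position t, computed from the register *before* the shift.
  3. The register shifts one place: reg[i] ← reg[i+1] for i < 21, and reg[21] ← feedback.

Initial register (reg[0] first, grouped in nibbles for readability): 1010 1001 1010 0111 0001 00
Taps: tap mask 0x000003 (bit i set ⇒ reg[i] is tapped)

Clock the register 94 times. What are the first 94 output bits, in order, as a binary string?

1010100110100111000100111110101110100100110100001111001110110101110001000101001101111001001100

tick  register→output (feedback)
  0  1010100110100111000100→1 (1)
  1  0101001101001110001001→0 (1)
  2  1010011010011100010011→1 (1)
  3  0100110100111000100111→0 (1)
  4  1001101001110001001111→1 (1)
  5  0011010011100010011111→0 (0)
  6  0110100111000100111110→0 (1)
  7  1101001110001001111101→1 (0)
  8  1010011100010011111010→1 (1)
  9  0100111000100111110101→0 (1)
 10  1001110001001111101011→1 (1)
 11  0011100010011111010111→0 (0)
 12  0111000100111110101110→0 (1)
 13  1110001001111101011101→1 (0)
 14  1100010011111010111010→1 (0)
 15  1000100111110101110100→1 (1)
 16  0001001111101011101001→0 (0)
 17  0010011111010111010010→0 (0)
 18  0100111110101110100100→0 (1)
 19  1001111101011101001001→1 (1)
 20  0011111010111010010011→0 (0)
 21  0111110101110100100110→0 (1)
 22  1111101011101001001101→1 (0)
 23  1111010111010010011010→1 (0)
 24  1110101110100100110100→1 (0)
 25  1101011101001001101000→1 (0)
 26  1010111010010011010000→1 (1)
 27  0101110100100110100001→0 (1)
 28  1011101001001101000011→1 (1)
 29  0111010010011010000111→0 (1)
 30  1110100100110100001111→1 (0)
 31  1101001001101000011110→1 (0)
 32  1010010011010000111100→1 (1)
 33  0100100110100001111001→0 (1)
 34  1001001101000011110011→1 (1)
 35  0010011010000111100111→0 (0)
 36  0100110100001111001110→0 (1)
 37  1001101000011110011101→1 (1)
 38  0011010000111100111011→0 (0)
 39  0110100001111001110110→0 (1)
 40  1101000011110011101101→1 (0)
 41  1010000111100111011010→1 (1)
 42  0100001111001110110101→0 (1)
 43  1000011110011101101011→1 (1)
 44  0000111100111011010111→0 (0)
 45  0001111001110110101110→0 (0)
 46  0011110011101101011100→0 (0)
 47  0111100111011010111000→0 (1)
 48  1111001110110101110001→1 (0)
 49  1110011101101011100010→1 (0)
 50  1100111011010111000100→1 (0)
 51  1001110110101110001000→1 (1)
 52  0011101101011100010001→0 (0)
 53  0111011010111000100010→0 (1)
 54  1110110101110001000101→1 (0)
 55  1101101011100010001010→1 (0)
 56  1011010111000100010100→1 (1)
 57  0110101110001000101001→0 (1)
 58  1101011100010001010011→1 (0)
 59  1010111000100010100110→1 (1)
 60  0101110001000101001101→0 (1)
 61  1011100010001010011011→1 (1)
 62  0111000100010100110111→0 (1)
 63  1110001000101001101111→1 (0)
 64  1100010001010011011110→1 (0)
 65  1000100010100110111100→1 (1)
 66  0001000101001101111001→0 (0)
 67  0010001010011011110010→0 (0)
 68  0100010100110111100100→0 (1)
 69  1000101001101111001001→1 (1)
 70  0001010011011110010011→0 (0)
 71  0010100110111100100110→0 (0)
 72  0101001101111001001100→0 (1)
 73  1010011011110010011001→1 (1)
 74  0100110111100100110011→0 (1)
 75  1001101111001001100111→1 (1)
 76  0011011110010011001111→0 (0)
 77  0110111100100110011110→0 (1)
 78  1101111001001100111101→1 (0)
 79  1011110010011001111010→1 (1)
 80  0111100100110011110101→0 (1)
 81  1111001001100111101011→1 (0)
 82  1110010011001111010110→1 (0)
 83  1100100110011110101100→1 (0)
 84  1001001100111101011000→1 (1)
 85  0010011001111010110001→0 (0)
 86  0100110011110101100010→0 (1)
 87  1001100111101011000101→1 (1)
 88  0011001111010110001011→0 (0)
 89  0110011110101100010110→0 (1)
 90  1100111101011000101101→1 (0)
 91  1001111010110001011010→1 (1)
 92  0011110101100010110101→0 (0)
 93  0111101011000101101010→0 (1)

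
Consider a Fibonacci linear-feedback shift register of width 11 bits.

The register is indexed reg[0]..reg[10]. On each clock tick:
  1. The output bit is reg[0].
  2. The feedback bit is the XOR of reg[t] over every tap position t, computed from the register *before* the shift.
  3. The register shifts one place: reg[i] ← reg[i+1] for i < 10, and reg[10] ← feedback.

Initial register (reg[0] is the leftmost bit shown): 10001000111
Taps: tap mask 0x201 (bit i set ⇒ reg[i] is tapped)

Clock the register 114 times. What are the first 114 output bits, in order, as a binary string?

k : reg_k → out_k, fb_k
0: 10001000111 → 1, fb=0
1: 00010001110 → 0, fb=1
2: 00100011101 → 0, fb=0
3: 01000111010 → 0, fb=1
4: 10001110101 → 1, fb=1
5: 00011101011 → 0, fb=1
6: 00111010111 → 0, fb=1
7: 01110101111 → 0, fb=1
8: 11101011111 → 1, fb=0
9: 11010111110 → 1, fb=0
10: 10101111100 → 1, fb=1
11: 01011111001 → 0, fb=0
12: 10111110010 → 1, fb=0
13: 01111100100 → 0, fb=0
14: 11111001000 → 1, fb=1
15: 11110010001 → 1, fb=1
16: 11100100011 → 1, fb=0
17: 11001000110 → 1, fb=0
18: 10010001100 → 1, fb=1
19: 00100011001 → 0, fb=0
20: 01000110010 → 0, fb=1
21: 10001100101 → 1, fb=1
22: 00011001011 → 0, fb=1
23: 00110010111 → 0, fb=1
24: 01100101111 → 0, fb=1
25: 11001011111 → 1, fb=0
26: 10010111110 → 1, fb=0
27: 00101111100 → 0, fb=0
28: 01011111000 → 0, fb=0
29: 10111110000 → 1, fb=1
30: 01111100001 → 0, fb=0
31: 11111000010 → 1, fb=0
32: 11110000100 → 1, fb=1
33: 11100001001 → 1, fb=1
34: 11000010011 → 1, fb=0
35: 10000100110 → 1, fb=0
36: 00001001100 → 0, fb=0
37: 00010011000 → 0, fb=0
38: 00100110000 → 0, fb=0
39: 01001100000 → 0, fb=0
40: 10011000000 → 1, fb=1
41: 00110000001 → 0, fb=0
42: 01100000010 → 0, fb=1
43: 11000000101 → 1, fb=1
44: 10000001011 → 1, fb=0
45: 00000010110 → 0, fb=1
46: 00000101101 → 0, fb=0
47: 00001011010 → 0, fb=1
48: 00010110101 → 0, fb=0
49: 00101101010 → 0, fb=1
50: 01011010101 → 0, fb=0
51: 10110101010 → 1, fb=0
52: 01101010100 → 0, fb=0
53: 11010101000 → 1, fb=1
54: 10101010001 → 1, fb=1
55: 01010100011 → 0, fb=1
56: 10101000111 → 1, fb=0
57: 01010001110 → 0, fb=1
58: 10100011101 → 1, fb=1
59: 01000111011 → 0, fb=1
60: 10001110111 → 1, fb=0
61: 00011101110 → 0, fb=1
62: 00111011101 → 0, fb=0
63: 01110111010 → 0, fb=1
64: 11101110101 → 1, fb=1
65: 11011101011 → 1, fb=0
66: 10111010110 → 1, fb=0
67: 01110101100 → 0, fb=0
68: 11101011000 → 1, fb=1
69: 11010110001 → 1, fb=1
70: 10101100011 → 1, fb=0
71: 01011000110 → 0, fb=1
72: 10110001101 → 1, fb=1
73: 01100011011 → 0, fb=1
74: 11000110111 → 1, fb=0
75: 10001101110 → 1, fb=0
76: 00011011100 → 0, fb=0
77: 00110111000 → 0, fb=0
78: 01101110000 → 0, fb=0
79: 11011100000 → 1, fb=1
80: 10111000001 → 1, fb=1
81: 01110000011 → 0, fb=1
82: 11100000111 → 1, fb=0
83: 11000001110 → 1, fb=0
84: 10000011100 → 1, fb=1
85: 00000111001 → 0, fb=0
86: 00001110010 → 0, fb=1
87: 00011100101 → 0, fb=0
88: 00111001010 → 0, fb=1
89: 01110010101 → 0, fb=0
90: 11100101010 → 1, fb=0
91: 11001010100 → 1, fb=1
92: 10010101001 → 1, fb=1
93: 00101010011 → 0, fb=1
94: 01010100111 → 0, fb=1
95: 10101001111 → 1, fb=0
96: 01010011110 → 0, fb=1
97: 10100111101 → 1, fb=1
98: 01001111011 → 0, fb=1
99: 10011110111 → 1, fb=0
100: 00111101110 → 0, fb=1
101: 01111011101 → 0, fb=0
102: 11110111010 → 1, fb=0
103: 11101110100 → 1, fb=1
104: 11011101001 → 1, fb=1
105: 10111010011 → 1, fb=0
106: 01110100110 → 0, fb=1
107: 11101001101 → 1, fb=1
108: 11010011011 → 1, fb=0
109: 10100110110 → 1, fb=0
110: 01001101100 → 0, fb=0
111: 10011011000 → 1, fb=1
112: 00110110001 → 0, fb=0
113: 01101100010 → 0, fb=1

100010001110101111100100011001011111000010011000000101101010100011101110101100011011100000111001010100111101110100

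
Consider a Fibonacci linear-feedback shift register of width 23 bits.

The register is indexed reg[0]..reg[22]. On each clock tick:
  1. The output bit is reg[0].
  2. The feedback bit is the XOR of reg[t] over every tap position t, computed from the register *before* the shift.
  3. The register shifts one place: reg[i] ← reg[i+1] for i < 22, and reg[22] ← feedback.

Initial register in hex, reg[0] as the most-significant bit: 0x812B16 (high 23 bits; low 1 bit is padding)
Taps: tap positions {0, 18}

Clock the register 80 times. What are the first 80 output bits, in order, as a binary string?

10000001001010110001011110111111101010110111010011011001100110100011100001110000

tick  register→output (feedback)
  0  10000001001010110001011→1 (1)
  1  00000010010101100010111→0 (1)
  2  00000100101011000101111→0 (0)
  3  00001001010110001011110→0 (1)
  4  00010010101100010111101→0 (1)
  5  00100101011000101111011→0 (1)
  6  01001010110001011110111→0 (1)
  7  10010101100010111101111→1 (1)
  8  00101011000101111011111→0 (1)
  9  01010110001011110111111→0 (1)
 10  10101100010111101111111→1 (0)
 11  01011000101111011111110→0 (1)
 12  10110001011110111111101→1 (0)
 13  01100010111101111111010→0 (1)
 14  11000101111011111110101→1 (0)
 15  10001011110111111101010→1 (1)
 16  00010111101111111010101→0 (1)
 17  00101111011111110101011→0 (0)
 18  01011110111111101010110→0 (1)
 19  10111101111111010101101→1 (1)
 20  01111011111110101011011→0 (1)
 21  11110111111101010110111→1 (0)
 22  11101111111010101101110→1 (1)
 23  11011111110101011011101→1 (0)
 24  10111111101010110111010→1 (0)
 25  01111111010101101110100→0 (1)
 26  11111110101011011101001→1 (1)
 27  11111101010110111010011→1 (0)
 28  11111010101101110100110→1 (1)
 29  11110101011011101001101→1 (1)
 30  11101010110111010011011→1 (0)
 31  11010101101110100110110→1 (0)
 32  10101011011101001101100→1 (1)
 33  01010110111010011011001→0 (1)
 34  10101101110100110110011→1 (0)
 35  01011011101001101100110→0 (0)
 36  10110111010011011001100→1 (1)
 37  01101110100110110011001→0 (1)
 38  11011101001101100110011→1 (0)
 39  10111010011011001100110→1 (1)
 40  01110100110110011001101→0 (0)
 41  11101001101100110011010→1 (0)
 42  11010011011001100110100→1 (0)
 43  10100110110011001101000→1 (1)
 44  01001101100110011010001→0 (1)
 45  10011011001100110100011→1 (1)
 46  00110110011001101000111→0 (0)
 47  01101100110011010001110→0 (0)
 48  11011001100110100011100→1 (0)
 49  10110011001101000111000→1 (0)
 50  01100110011010001110000→0 (1)
 51  11001100110100011100001→1 (1)
 52  10011001101000111000011→1 (1)
 53  00110011010001110000111→0 (0)
 54  01100110100011100001110→0 (0)
 55  11001101000111000011100→1 (0)
 56  10011010001110000111000→1 (0)
 57  00110100011100001110000→0 (1)
 58  01101000111000011100001→0 (0)
 59  11010001110000111000010→1 (1)
 60  10100011100001110000101→1 (1)
 61  01000111000011100001011→0 (0)
 62  10001110000111000010110→1 (0)
 63  00011100001110000101100→0 (0)
 64  00111000011100001011000→0 (1)
 65  01110000111000010110001→0 (1)
 66  11100001110000101100011→1 (1)
 67  11000011100001011000111→1 (1)
 68  10000111000010110001111→1 (1)
 69  00001110000101100011111→0 (1)
 70  00011100001011000111111→0 (1)
 71  00111000010110001111111→0 (1)
 72  01110000101100011111111→0 (1)
 73  11100001011000111111111→1 (0)
 74  11000010110001111111110→1 (0)
 75  10000101100011111111100→1 (0)
 76  00001011000111111111000→0 (1)
 77  00010110001111111110001→0 (1)
 78  00101100011111111100011→0 (0)
 79  01011000111111111000110→0 (0)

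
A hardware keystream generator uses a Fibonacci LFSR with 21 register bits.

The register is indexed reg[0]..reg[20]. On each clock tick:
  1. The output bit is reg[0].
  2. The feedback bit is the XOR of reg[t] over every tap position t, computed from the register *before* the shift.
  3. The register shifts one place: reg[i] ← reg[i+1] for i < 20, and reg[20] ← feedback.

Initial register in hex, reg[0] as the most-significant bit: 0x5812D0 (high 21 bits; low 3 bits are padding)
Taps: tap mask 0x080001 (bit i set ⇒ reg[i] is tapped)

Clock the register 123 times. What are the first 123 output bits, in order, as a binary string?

010110000001001011010111000000001011100010011111111110110000010110011001101101010111000011110001110111001010110010100111001

k : reg_k → out_k, fb_k
0: 010110000001001011010 → 0, fb=1
1: 101100000010010110101 → 1, fb=1
2: 011000000100101101011 → 0, fb=1
3: 110000001001011010111 → 1, fb=0
4: 100000010010110101110 → 1, fb=0
5: 000000100101101011100 → 0, fb=0
6: 000001001011010111000 → 0, fb=0
7: 000010010110101110000 → 0, fb=0
8: 000100101101011100000 → 0, fb=0
9: 001001011010111000000 → 0, fb=0
10: 010010110101110000000 → 0, fb=0
11: 100101101011100000000 → 1, fb=1
12: 001011010111000000001 → 0, fb=0
13: 010110101110000000010 → 0, fb=1
14: 101101011100000000101 → 1, fb=1
15: 011010111000000001011 → 0, fb=1
16: 110101110000000010111 → 1, fb=0
17: 101011100000000101110 → 1, fb=0
18: 010111000000001011100 → 0, fb=0
19: 101110000000010111000 → 1, fb=1
20: 011100000000101110001 → 0, fb=0
21: 111000000001011100010 → 1, fb=0
22: 110000000010111000100 → 1, fb=1
23: 100000000101110001001 → 1, fb=1
24: 000000001011100010011 → 0, fb=1
25: 000000010111000100111 → 0, fb=1
26: 000000101110001001111 → 0, fb=1
27: 000001011100010011111 → 0, fb=1
28: 000010111000100111111 → 0, fb=1
29: 000101110001001111111 → 0, fb=1
30: 001011100010011111111 → 0, fb=1
31: 010111000100111111111 → 0, fb=1
32: 101110001001111111111 → 1, fb=0
33: 011100010011111111110 → 0, fb=1
34: 111000100111111111101 → 1, fb=1
35: 110001001111111111011 → 1, fb=0
36: 100010011111111110110 → 1, fb=0
37: 000100111111111101100 → 0, fb=0
38: 001001111111111011000 → 0, fb=0
39: 010011111111110110000 → 0, fb=0
40: 100111111111101100000 → 1, fb=1
41: 001111111111011000001 → 0, fb=0
42: 011111111110110000010 → 0, fb=1
43: 111111111101100000101 → 1, fb=1
44: 111111111011000001011 → 1, fb=0
45: 111111110110000010110 → 1, fb=0
46: 111111101100000101100 → 1, fb=1
47: 111111011000001011001 → 1, fb=1
48: 111110110000010110011 → 1, fb=0
49: 111101100000101100110 → 1, fb=0
50: 111011000001011001100 → 1, fb=1
51: 110110000010110011001 → 1, fb=1
52: 101100000101100110011 → 1, fb=0
53: 011000001011001100110 → 0, fb=1
54: 110000010110011001101 → 1, fb=1
55: 100000101100110011011 → 1, fb=0
56: 000001011001100110110 → 0, fb=1
57: 000010110011001101101 → 0, fb=0
58: 000101100110011011010 → 0, fb=1
59: 001011001100110110101 → 0, fb=0
60: 010110011001101101010 → 0, fb=1
61: 101100110011011010101 → 1, fb=1
62: 011001100110110101011 → 0, fb=1
63: 110011001101101010111 → 1, fb=0
64: 100110011011010101110 → 1, fb=0
65: 001100110110101011100 → 0, fb=0
66: 011001101101010111000 → 0, fb=0
67: 110011011010101110000 → 1, fb=1
68: 100110110101011100001 → 1, fb=1
69: 001101101010111000011 → 0, fb=1
70: 011011010101110000111 → 0, fb=1
71: 110110101011100001111 → 1, fb=0
72: 101101010111000011110 → 1, fb=0
73: 011010101110000111100 → 0, fb=0
74: 110101011100001111000 → 1, fb=1
75: 101010111000011110001 → 1, fb=1
76: 010101110000111100011 → 0, fb=1
77: 101011100001111000111 → 1, fb=0
78: 010111000011110001110 → 0, fb=1
79: 101110000111100011101 → 1, fb=1
80: 011100001111000111011 → 0, fb=1
81: 111000011110001110111 → 1, fb=0
82: 110000111100011101110 → 1, fb=0
83: 100001111000111011100 → 1, fb=1
84: 000011110001110111001 → 0, fb=0
85: 000111100011101110010 → 0, fb=1
86: 001111000111011100101 → 0, fb=0
87: 011110001110111001010 → 0, fb=1
88: 111100011101110010101 → 1, fb=1
89: 111000111011100101011 → 1, fb=0
90: 110001110111001010110 → 1, fb=0
91: 100011101110010101100 → 1, fb=1
92: 000111011100101011001 → 0, fb=0
93: 001110111001010110010 → 0, fb=1
94: 011101110010101100101 → 0, fb=0
95: 111011100101011001010 → 1, fb=0
96: 110111001010110010100 → 1, fb=1
97: 101110010101100101001 → 1, fb=1
98: 011100101011001010011 → 0, fb=1
99: 111001010110010100111 → 1, fb=0
100: 110010101100101001110 → 1, fb=0
101: 100101011001010011100 → 1, fb=1
102: 001010110010100111001 → 0, fb=0
103: 010101100101001110010 → 0, fb=1
104: 101011001010011100101 → 1, fb=1
105: 010110010100111001011 → 0, fb=1
106: 101100101001110010111 → 1, fb=0
107: 011001010011100101110 → 0, fb=1
108: 110010100111001011101 → 1, fb=1
109: 100101001110010111011 → 1, fb=0
110: 001010011100101110110 → 0, fb=1
111: 010100111001011101101 → 0, fb=0
112: 101001110010111011010 → 1, fb=0
113: 010011100101110110100 → 0, fb=0
114: 100111001011101101000 → 1, fb=1
115: 001110010111011010001 → 0, fb=0
116: 011100101110110100010 → 0, fb=1
117: 111001011101101000101 → 1, fb=1
118: 110010111011010001011 → 1, fb=0
119: 100101110110100010110 → 1, fb=0
120: 001011101101000101100 → 0, fb=0
121: 010111011010001011000 → 0, fb=0
122: 101110110100010110000 → 1, fb=1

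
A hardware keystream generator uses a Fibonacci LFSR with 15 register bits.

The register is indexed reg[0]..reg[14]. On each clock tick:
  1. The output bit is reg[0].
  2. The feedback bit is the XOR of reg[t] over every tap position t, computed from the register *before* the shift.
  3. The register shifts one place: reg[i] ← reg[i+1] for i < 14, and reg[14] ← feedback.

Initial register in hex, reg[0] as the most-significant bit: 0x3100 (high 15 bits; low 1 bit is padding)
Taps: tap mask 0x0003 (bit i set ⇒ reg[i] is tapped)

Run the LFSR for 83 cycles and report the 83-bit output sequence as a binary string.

00110001000000001010011000000011110101000000100011111000001100100001000010101100011

tick  register→output (feedback)
  0  001100010000000→0 (0)
  1  011000100000000→0 (1)
  2  110001000000001→1 (0)
  3  100010000000010→1 (1)
  4  000100000000101→0 (0)
  5  001000000001010→0 (0)
  6  010000000010100→0 (1)
  7  100000000101001→1 (1)
  8  000000001010011→0 (0)
  9  000000010100110→0 (0)
 10  000000101001100→0 (0)
 11  000001010011000→0 (0)
 12  000010100110000→0 (0)
 13  000101001100000→0 (0)
 14  001010011000000→0 (0)
 15  010100110000000→0 (1)
 16  101001100000001→1 (1)
 17  010011000000011→0 (1)
 18  100110000000111→1 (1)
 19  001100000001111→0 (0)
 20  011000000011110→0 (1)
 21  110000000111101→1 (0)
 22  100000001111010→1 (1)
 23  000000011110101→0 (0)
 24  000000111101010→0 (0)
 25  000001111010100→0 (0)
 26  000011110101000→0 (0)
 27  000111101010000→0 (0)
 28  001111010100000→0 (0)
 29  011110101000000→0 (1)
 30  111101010000001→1 (0)
 31  111010100000010→1 (0)
 32  110101000000100→1 (0)
 33  101010000001000→1 (1)
 34  010100000010001→0 (1)
 35  101000000100011→1 (1)
 36  010000001000111→0 (1)
 37  100000010001111→1 (1)
 38  000000100011111→0 (0)
 39  000001000111110→0 (0)
 40  000010001111100→0 (0)
 41  000100011111000→0 (0)
 42  001000111110000→0 (0)
 43  010001111100000→0 (1)
 44  100011111000001→1 (1)
 45  000111110000011→0 (0)
 46  001111100000110→0 (0)
 47  011111000001100→0 (1)
 48  111110000011001→1 (0)
 49  111100000110010→1 (0)
 50  111000001100100→1 (0)
 51  110000011001000→1 (0)
 52  100000110010000→1 (1)
 53  000001100100001→0 (0)
 54  000011001000010→0 (0)
 55  000110010000100→0 (0)
 56  001100100001000→0 (0)
 57  011001000010000→0 (1)
 58  110010000100001→1 (0)
 59  100100001000010→1 (1)
 60  001000010000101→0 (0)
 61  010000100001010→0 (1)
 62  100001000010101→1 (1)
 63  000010000101011→0 (0)
 64  000100001010110→0 (0)
 65  001000010101100→0 (0)
 66  010000101011000→0 (1)
 67  100001010110001→1 (1)
 68  000010101100011→0 (0)
 69  000101011000110→0 (0)
 70  001010110001100→0 (0)
 71  010101100011000→0 (1)
 72  101011000110001→1 (1)
 73  010110001100011→0 (1)
 74  101100011000111→1 (1)
 75  011000110001111→0 (1)
 76  110001100011111→1 (0)
 77  100011000111110→1 (1)
 78  000110001111101→0 (0)
 79  001100011111010→0 (0)
 80  011000111110100→0 (1)
 81  110001111101001→1 (0)
 82  100011111010010→1 (1)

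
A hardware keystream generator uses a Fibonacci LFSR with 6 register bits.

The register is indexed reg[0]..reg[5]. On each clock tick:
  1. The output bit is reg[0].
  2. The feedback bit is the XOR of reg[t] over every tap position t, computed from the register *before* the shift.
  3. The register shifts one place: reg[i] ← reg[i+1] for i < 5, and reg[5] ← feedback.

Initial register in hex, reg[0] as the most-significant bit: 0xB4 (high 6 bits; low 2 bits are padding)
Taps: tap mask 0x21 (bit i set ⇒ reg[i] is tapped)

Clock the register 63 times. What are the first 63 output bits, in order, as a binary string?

step | reg (before) | out | fb
   0 | 101101 | 1 | 0
   1 | 011010 | 0 | 0
   2 | 110100 | 1 | 1
   3 | 101001 | 1 | 0
   4 | 010010 | 0 | 0
   5 | 100100 | 1 | 1
   6 | 001001 | 0 | 1
   7 | 010011 | 0 | 1
   8 | 100111 | 1 | 0
   9 | 001110 | 0 | 0
  10 | 011100 | 0 | 0
  11 | 111000 | 1 | 1
  12 | 110001 | 1 | 0
  13 | 100010 | 1 | 1
  14 | 000101 | 0 | 1
  15 | 001011 | 0 | 1
  16 | 010111 | 0 | 1
  17 | 101111 | 1 | 0
  18 | 011110 | 0 | 0
  19 | 111100 | 1 | 1
  20 | 111001 | 1 | 0
  21 | 110010 | 1 | 1
  22 | 100101 | 1 | 0
  23 | 001010 | 0 | 0
  24 | 010100 | 0 | 0
  25 | 101000 | 1 | 1
  26 | 010001 | 0 | 1
  27 | 100011 | 1 | 0
  28 | 000110 | 0 | 0
  29 | 001100 | 0 | 0
  30 | 011000 | 0 | 0
  31 | 110000 | 1 | 1
  32 | 100001 | 1 | 0
  33 | 000010 | 0 | 0
  34 | 000100 | 0 | 0
  35 | 001000 | 0 | 0
  36 | 010000 | 0 | 0
  37 | 100000 | 1 | 1
  38 | 000001 | 0 | 1
  39 | 000011 | 0 | 1
  40 | 000111 | 0 | 1
  41 | 001111 | 0 | 1
  42 | 011111 | 0 | 1
  43 | 111111 | 1 | 0
  44 | 111110 | 1 | 1
  45 | 111101 | 1 | 0
  46 | 111010 | 1 | 1
  47 | 110101 | 1 | 0
  48 | 101010 | 1 | 1
  49 | 010101 | 0 | 1
  50 | 101011 | 1 | 0
  51 | 010110 | 0 | 0
  52 | 101100 | 1 | 1
  53 | 011001 | 0 | 1
  54 | 110011 | 1 | 0
  55 | 100110 | 1 | 1
  56 | 001101 | 0 | 1
  57 | 011011 | 0 | 1
  58 | 110111 | 1 | 0
  59 | 101110 | 1 | 1
  60 | 011101 | 0 | 1
  61 | 111011 | 1 | 0
  62 | 110110 | 1 | 1

101101001001110001011110010100011000010000011111101010110011011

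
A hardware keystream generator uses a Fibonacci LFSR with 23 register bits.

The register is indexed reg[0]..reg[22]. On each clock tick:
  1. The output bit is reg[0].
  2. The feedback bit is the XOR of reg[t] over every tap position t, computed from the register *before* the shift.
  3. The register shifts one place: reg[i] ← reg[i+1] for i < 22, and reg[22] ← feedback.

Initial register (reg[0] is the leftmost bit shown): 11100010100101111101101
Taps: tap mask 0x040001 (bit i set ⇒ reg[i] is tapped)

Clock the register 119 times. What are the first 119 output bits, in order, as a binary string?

11100010100101111101101100011101110000011011101111100100101001100100010111100110011111110111000001001110100010101011010

step | reg (before) | out | fb
   0 | 11100010100101111101101 | 1 | 1
   1 | 11000101001011111011011 | 1 | 0
   2 | 10001010010111110110110 | 1 | 0
   3 | 00010100101111101101100 | 0 | 0
   4 | 00101001011111011011000 | 0 | 1
   5 | 01010010111110110110001 | 0 | 1
   6 | 10100101111101101100011 | 1 | 1
   7 | 01001011111011011000111 | 0 | 0
   8 | 10010111110110110001110 | 1 | 1
   9 | 00101111101101100011101 | 0 | 1
  10 | 01011111011011000111011 | 0 | 1
  11 | 10111110110110001110111 | 1 | 0
  12 | 01111101101100011101110 | 0 | 0
  13 | 11111011011000111011100 | 1 | 0
  14 | 11110110110001110111000 | 1 | 0
  15 | 11101101100011101110000 | 1 | 0
  16 | 11011011000111011100000 | 1 | 1
  17 | 10110110001110111000001 | 1 | 1
  18 | 01101100011101110000011 | 0 | 0
  19 | 11011000111011100000110 | 1 | 1
  20 | 10110001110111000001101 | 1 | 1
  21 | 01100011101110000011011 | 0 | 1
  22 | 11000111011100000110111 | 1 | 0
  23 | 10001110111000001101110 | 1 | 1
  24 | 00011101110000011011101 | 0 | 1
  25 | 00111011100000110111011 | 0 | 1
  26 | 01110111000001101110111 | 0 | 1
  27 | 11101110000011011101111 | 1 | 1
  28 | 11011100000110111011111 | 1 | 0
  29 | 10111000001101110111110 | 1 | 0
  30 | 01110000011011101111100 | 0 | 1
  31 | 11100000110111011111001 | 1 | 0
  32 | 11000001101110111110010 | 1 | 0
  33 | 10000011011101111100100 | 1 | 1
  34 | 00000110111011111001001 | 0 | 0
  35 | 00001101110111110010010 | 0 | 1
  36 | 00011011101111100100101 | 0 | 0
  37 | 00110111011111001001010 | 0 | 0
  38 | 01101110111110010010100 | 0 | 1
  39 | 11011101111100100101001 | 1 | 1
  40 | 10111011111001001010011 | 1 | 0
  41 | 01110111110010010100110 | 0 | 0
  42 | 11101111100100101001100 | 1 | 1
  43 | 11011111001001010011001 | 1 | 0
  44 | 10111110010010100110010 | 1 | 0
  45 | 01111100100101001100100 | 0 | 0
  46 | 11111001001010011001000 | 1 | 1
  47 | 11110010010100110010001 | 1 | 0
  48 | 11100100101001100100010 | 1 | 1
  49 | 11001001010011001000101 | 1 | 1
  50 | 10010010100110010001011 | 1 | 1
  51 | 00100101001100100010111 | 0 | 1
  52 | 01001010011001000101111 | 0 | 0
  53 | 10010100110010001011110 | 1 | 0
  54 | 00101001100100010111100 | 0 | 1
  55 | 01010011001000101111001 | 0 | 1
  56 | 10100110010001011110011 | 1 | 0
  57 | 01001100100010111100110 | 0 | 0
  58 | 10011001000101111001100 | 1 | 1
  59 | 00110010001011110011001 | 0 | 1
  60 | 01100100010111100110011 | 0 | 1
  61 | 11001000101111001100111 | 1 | 1
  62 | 10010001011110011001111 | 1 | 1
  63 | 00100010111100110011111 | 0 | 1
  64 | 01000101111001100111111 | 0 | 1
  65 | 10001011110011001111111 | 1 | 0
  66 | 00010111100110011111110 | 0 | 1
  67 | 00101111001100111111101 | 0 | 1
  68 | 01011110011001111111011 | 0 | 1
  69 | 10111100110011111110111 | 1 | 0
  70 | 01111001100111111101110 | 0 | 0
  71 | 11110011001111111011100 | 1 | 0
  72 | 11100110011111110111000 | 1 | 0
  73 | 11001100111111101110000 | 1 | 0
  74 | 10011001111111011100000 | 1 | 1
  75 | 00110011111110111000001 | 0 | 0
  76 | 01100111111101110000010 | 0 | 0
  77 | 11001111111011100000100 | 1 | 1
  78 | 10011111110111000001001 | 1 | 1
  79 | 00111111101110000010011 | 0 | 1
  80 | 01111111011100000100111 | 0 | 0
  81 | 11111110111000001001110 | 1 | 1
  82 | 11111101110000010011101 | 1 | 0
  83 | 11111011100000100111010 | 1 | 0
  84 | 11110111000001001110100 | 1 | 0
  85 | 11101110000010011101000 | 1 | 1
  86 | 11011100000100111010001 | 1 | 0
  87 | 10111000001001110100010 | 1 | 1
  88 | 01110000010011101000101 | 0 | 0
  89 | 11100000100111010001010 | 1 | 1
  90 | 11000001001110100010101 | 1 | 0
  91 | 10000010011101000101010 | 1 | 1
  92 | 00000100111010001010101 | 0 | 1
  93 | 00001001110100010101011 | 0 | 0
  94 | 00010011101000101010110 | 0 | 1
  95 | 00100111010001010101101 | 0 | 0
  96 | 01001110100010101011010 | 0 | 1
  97 | 10011101000101010110101 | 1 | 0
  98 | 00111010001010101101010 | 0 | 0
  99 | 01110100010101011010100 | 0 | 1
 100 | 11101000101010110101001 | 1 | 1
 101 | 11010001010101101010011 | 1 | 0
 102 | 10100010101011010100110 | 1 | 1
 103 | 01000101010110101001101 | 0 | 0
 104 | 10001010101101010011010 | 1 | 0
 105 | 00010101011010100110100 | 0 | 1
 106 | 00101010110101001101001 | 0 | 0
 107 | 01010101101010011010010 | 0 | 1
 108 | 10101011010100110100101 | 1 | 1
 109 | 01010110101001101001011 | 0 | 0
 110 | 10101101010011010010110 | 1 | 0
 111 | 01011010100110100101100 | 0 | 0
 112 | 10110101001101001011000 | 1 | 0
 113 | 01101010011010010110000 | 0 | 1
 114 | 11010100110100101100001 | 1 | 1
 115 | 10101001101001011000011 | 1 | 1
 116 | 01010011010010110000111 | 0 | 0
 117 | 10100110100101100001110 | 1 | 1
 118 | 01001101001011000011101 | 0 | 1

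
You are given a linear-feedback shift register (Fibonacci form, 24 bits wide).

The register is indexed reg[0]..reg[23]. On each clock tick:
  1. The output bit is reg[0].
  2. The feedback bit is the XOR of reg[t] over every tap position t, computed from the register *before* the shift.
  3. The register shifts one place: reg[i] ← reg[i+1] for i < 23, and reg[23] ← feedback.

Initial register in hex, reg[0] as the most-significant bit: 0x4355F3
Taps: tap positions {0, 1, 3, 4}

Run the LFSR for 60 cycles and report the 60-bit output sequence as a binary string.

step | reg (before) | out | fb
   0 | 010000110101010111110011 | 0 | 1
   1 | 100001101010101111100111 | 1 | 1
   2 | 000011010101011111001111 | 0 | 1
   3 | 000110101010111110011111 | 0 | 0
   4 | 001101010101111100111110 | 0 | 1
   5 | 011010101011111001111101 | 0 | 0
   6 | 110101010111110011111010 | 1 | 1
   7 | 101010101111100111110101 | 1 | 0
   8 | 010101011111001111101010 | 0 | 0
   9 | 101010111110011111010100 | 1 | 0
  10 | 010101111100111110101000 | 0 | 0
  11 | 101011111001111101010000 | 1 | 0
  12 | 010111110011111010100000 | 0 | 1
  13 | 101111100111110101000001 | 1 | 1
  14 | 011111001111101010000011 | 0 | 1
  15 | 111110011111010100000111 | 1 | 0
  16 | 111100111110101000001110 | 1 | 1
  17 | 111001111101010000011101 | 1 | 0
  18 | 110011111010100000111010 | 1 | 1
  19 | 100111110101000001110101 | 1 | 1
  20 | 001111101010000011101011 | 0 | 0
  21 | 011111010100000111010110 | 0 | 1
  22 | 111110101000001110101101 | 1 | 0
  23 | 111101010000011101011010 | 1 | 1
  24 | 111010100000111010110101 | 1 | 1
  25 | 110101000001110101101011 | 1 | 1
  26 | 101010000011101011010111 | 1 | 0
  27 | 010100000111010110101110 | 0 | 0
  28 | 101000001110101101011100 | 1 | 1
  29 | 010000011101011010111001 | 0 | 1
  30 | 100000111010110101110011 | 1 | 1
  31 | 000001110101101011100111 | 0 | 0
  32 | 000011101011010111001110 | 0 | 1
  33 | 000111010110101110011101 | 0 | 0
  34 | 001110101101011100111010 | 0 | 0
  35 | 011101011010111001110100 | 0 | 0
  36 | 111010110101110011101000 | 1 | 1
  37 | 110101101011100111010001 | 1 | 1
  38 | 101011010111001110100011 | 1 | 0
  39 | 010110101110011101000110 | 0 | 1
  40 | 101101011100111010001101 | 1 | 0
  41 | 011010111001110100011010 | 0 | 0
  42 | 110101110011101000110100 | 1 | 1
  43 | 101011100111010001101001 | 1 | 0
  44 | 010111001110100011010010 | 0 | 1
  45 | 101110011101000110100101 | 1 | 1
  46 | 011100111010001101001011 | 0 | 0
  47 | 111001110100011010010110 | 1 | 0
  48 | 110011101000110100101100 | 1 | 1
  49 | 100111010001101001011001 | 1 | 1
  50 | 001110100011010010110011 | 0 | 0
  51 | 011101000110100101100110 | 0 | 0
  52 | 111010001101001011001100 | 1 | 1
  53 | 110100011010010110011001 | 1 | 1
  54 | 101000110100101100110011 | 1 | 1
  55 | 010001101001011001100111 | 0 | 1
  56 | 100011010010110011001111 | 1 | 0
  57 | 000110100101100110011110 | 0 | 0
  58 | 001101001011001100111100 | 0 | 1
  59 | 011010010110011001111001 | 0 | 0

010000110101010111110011111010100000111010110101110011101000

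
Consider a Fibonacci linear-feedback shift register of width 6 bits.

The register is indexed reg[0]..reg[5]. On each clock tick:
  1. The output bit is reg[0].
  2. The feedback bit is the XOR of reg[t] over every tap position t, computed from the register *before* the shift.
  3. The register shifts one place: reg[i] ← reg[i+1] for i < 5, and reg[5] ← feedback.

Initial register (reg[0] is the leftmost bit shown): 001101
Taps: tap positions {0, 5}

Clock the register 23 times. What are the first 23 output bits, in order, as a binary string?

tick  register→output (feedback)
  0  001101→0 (1)
  1  011011→0 (1)
  2  110111→1 (0)
  3  101110→1 (1)
  4  011101→0 (1)
  5  111011→1 (0)
  6  110110→1 (1)
  7  101101→1 (0)
  8  011010→0 (0)
  9  110100→1 (1)
 10  101001→1 (0)
 11  010010→0 (0)
 12  100100→1 (1)
 13  001001→0 (1)
 14  010011→0 (1)
 15  100111→1 (0)
 16  001110→0 (0)
 17  011100→0 (0)
 18  111000→1 (1)
 19  110001→1 (0)
 20  100010→1 (1)
 21  000101→0 (1)
 22  001011→0 (1)

00110111011010010011100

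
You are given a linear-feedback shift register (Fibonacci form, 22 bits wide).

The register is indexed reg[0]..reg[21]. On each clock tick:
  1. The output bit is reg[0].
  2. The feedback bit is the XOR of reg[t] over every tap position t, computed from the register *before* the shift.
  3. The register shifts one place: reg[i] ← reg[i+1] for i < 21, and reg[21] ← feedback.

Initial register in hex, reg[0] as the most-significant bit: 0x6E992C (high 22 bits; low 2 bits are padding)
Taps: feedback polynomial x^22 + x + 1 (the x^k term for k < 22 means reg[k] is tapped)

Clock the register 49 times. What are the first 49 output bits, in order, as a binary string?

0110111010011001001011101100111010101101110011010

tick  register→output (feedback)
  0  0110111010011001001011→0 (1)
  1  1101110100110010010111→1 (0)
  2  1011101001100100101110→1 (1)
  3  0111010011001001011101→0 (1)
  4  1110100110010010111011→1 (0)
  5  1101001100100101110110→1 (0)
  6  1010011001001011101100→1 (1)
  7  0100110010010111011001→0 (1)
  8  1001100100101110110011→1 (1)
  9  0011001001011101100111→0 (0)
 10  0110010010111011001110→0 (1)
 11  1100100101110110011101→1 (0)
 12  1001001011101100111010→1 (1)
 13  0010010111011001110101→0 (0)
 14  0100101110110011101010→0 (1)
 15  1001011101100111010101→1 (1)
 16  0010111011001110101011→0 (0)
 17  0101110110011101010110→0 (1)
 18  1011101100111010101101→1 (1)
 19  0111011001110101011011→0 (1)
 20  1110110011101010110111→1 (0)
 21  1101100111010101101110→1 (0)
 22  1011001110101011011100→1 (1)
 23  0110011101010110111001→0 (1)
 24  1100111010101101110011→1 (0)
 25  1001110101011011100110→1 (1)
 26  0011101010110111001101→0 (0)
 27  0111010101101110011010→0 (1)
 28  1110101011011100110101→1 (0)
 29  1101010110111001101010→1 (0)
 30  1010101101110011010100→1 (1)
 31  0101011011100110101001→0 (1)
 32  1010110111001101010011→1 (1)
 33  0101101110011010100111→0 (1)
 34  1011011100110101001111→1 (1)
 35  0110111001101010011111→0 (1)
 36  1101110011010100111111→1 (0)
 37  1011100110101001111110→1 (1)
 38  0111001101010011111101→0 (1)
 39  1110011010100111111011→1 (0)
 40  1100110101001111110110→1 (0)
 41  1001101010011111101100→1 (1)
 42  0011010100111111011001→0 (0)
 43  0110101001111110110010→0 (1)
 44  1101010011111101100101→1 (0)
 45  1010100111111011001010→1 (1)
 46  0101001111110110010101→0 (1)
 47  1010011111101100101011→1 (1)
 48  0100111111011001010111→0 (1)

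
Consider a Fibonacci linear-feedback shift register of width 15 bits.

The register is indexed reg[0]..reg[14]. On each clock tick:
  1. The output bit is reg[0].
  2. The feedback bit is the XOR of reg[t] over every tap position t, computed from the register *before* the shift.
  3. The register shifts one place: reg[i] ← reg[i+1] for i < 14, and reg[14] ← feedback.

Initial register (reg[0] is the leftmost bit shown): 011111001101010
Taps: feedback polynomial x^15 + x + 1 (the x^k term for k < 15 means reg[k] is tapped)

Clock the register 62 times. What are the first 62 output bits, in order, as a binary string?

k : reg_k → out_k, fb_k
0: 011111001101010 → 0, fb=1
1: 111110011010101 → 1, fb=0
2: 111100110101010 → 1, fb=0
3: 111001101010100 → 1, fb=0
4: 110011010101000 → 1, fb=0
5: 100110101010000 → 1, fb=1
6: 001101010100001 → 0, fb=0
7: 011010101000010 → 0, fb=1
8: 110101010000101 → 1, fb=0
9: 101010100001010 → 1, fb=1
10: 010101000010101 → 0, fb=1
11: 101010000101011 → 1, fb=1
12: 010100001010111 → 0, fb=1
13: 101000010101111 → 1, fb=1
14: 010000101011111 → 0, fb=1
15: 100001010111111 → 1, fb=1
16: 000010101111111 → 0, fb=0
17: 000101011111110 → 0, fb=0
18: 001010111111100 → 0, fb=0
19: 010101111111000 → 0, fb=1
20: 101011111110001 → 1, fb=1
21: 010111111100011 → 0, fb=1
22: 101111111000111 → 1, fb=1
23: 011111110001111 → 0, fb=1
24: 111111100011111 → 1, fb=0
25: 111111000111110 → 1, fb=0
26: 111110001111100 → 1, fb=0
27: 111100011111000 → 1, fb=0
28: 111000111110000 → 1, fb=0
29: 110001111100000 → 1, fb=0
30: 100011111000000 → 1, fb=1
31: 000111110000001 → 0, fb=0
32: 001111100000010 → 0, fb=0
33: 011111000000100 → 0, fb=1
34: 111110000001001 → 1, fb=0
35: 111100000010010 → 1, fb=0
36: 111000000100100 → 1, fb=0
37: 110000001001000 → 1, fb=0
38: 100000010010000 → 1, fb=1
39: 000000100100001 → 0, fb=0
40: 000001001000010 → 0, fb=0
41: 000010010000100 → 0, fb=0
42: 000100100001000 → 0, fb=0
43: 001001000010000 → 0, fb=0
44: 010010000100000 → 0, fb=1
45: 100100001000001 → 1, fb=1
46: 001000010000011 → 0, fb=0
47: 010000100000110 → 0, fb=1
48: 100001000001101 → 1, fb=1
49: 000010000011011 → 0, fb=0
50: 000100000110110 → 0, fb=0
51: 001000001101100 → 0, fb=0
52: 010000011011000 → 0, fb=1
53: 100000110110001 → 1, fb=1
54: 000001101100011 → 0, fb=0
55: 000011011000110 → 0, fb=0
56: 000110110001100 → 0, fb=0
57: 001101100011000 → 0, fb=0
58: 011011000110000 → 0, fb=1
59: 110110001100001 → 1, fb=0
60: 101100011000010 → 1, fb=1
61: 011000110000101 → 0, fb=1

01111100110101010000101011111110001111100000010010000100000110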